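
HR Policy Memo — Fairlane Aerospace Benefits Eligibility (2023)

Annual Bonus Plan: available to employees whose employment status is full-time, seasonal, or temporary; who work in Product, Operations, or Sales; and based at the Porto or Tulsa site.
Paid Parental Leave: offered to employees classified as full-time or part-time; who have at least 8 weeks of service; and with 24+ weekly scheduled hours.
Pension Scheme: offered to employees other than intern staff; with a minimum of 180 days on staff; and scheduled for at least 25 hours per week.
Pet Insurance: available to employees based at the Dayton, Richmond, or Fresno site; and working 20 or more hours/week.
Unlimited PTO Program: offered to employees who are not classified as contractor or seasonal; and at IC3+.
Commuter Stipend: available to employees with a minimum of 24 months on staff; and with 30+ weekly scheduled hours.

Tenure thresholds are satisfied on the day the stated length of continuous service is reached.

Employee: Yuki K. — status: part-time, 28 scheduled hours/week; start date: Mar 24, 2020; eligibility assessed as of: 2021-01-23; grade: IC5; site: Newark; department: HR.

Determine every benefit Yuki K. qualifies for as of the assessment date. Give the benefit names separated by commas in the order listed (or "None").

Paid Parental Leave, Pension Scheme, Unlimited PTO Program

Service from Mar 24, 2020 to 2021-01-23: 305 days.
Annual Bonus Plan — status part-time ✗ (requires full-time, seasonal, or temporary) → not eligible.
Paid Parental Leave — status part-time ✓; service 305 days ≥ 8 weeks (≈56 days) ✓; 28 hrs/wk ≥ 24 ✓ → eligible.
Pension Scheme — status part-time ✓ (not excluded); service 305 days ≥ 180 days ✓; 28 hrs/wk ≥ 25 ✓ → eligible.
Pet Insurance — site Newark ✗ (not Dayton, Richmond, or Fresno) → not eligible.
Unlimited PTO Program — status part-time ✓ (not excluded); grade IC5 ≥ IC3 ✓ → eligible.
Commuter Stipend — service 305 days < 24 months (≈720 days) ✗ → not eligible.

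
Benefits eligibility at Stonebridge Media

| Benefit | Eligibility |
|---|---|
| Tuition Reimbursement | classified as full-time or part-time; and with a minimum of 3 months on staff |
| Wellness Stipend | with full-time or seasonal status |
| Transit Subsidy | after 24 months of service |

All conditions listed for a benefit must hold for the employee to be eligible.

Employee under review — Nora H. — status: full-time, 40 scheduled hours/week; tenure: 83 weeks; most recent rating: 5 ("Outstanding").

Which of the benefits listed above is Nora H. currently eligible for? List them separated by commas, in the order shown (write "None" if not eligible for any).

Tuition Reimbursement — status full-time ✓; service 83 weeks ≥ 3 months (≈90 days) ✓ → eligible.
Wellness Stipend — status full-time ✓ → eligible.
Transit Subsidy — service 83 weeks < 24 months (≈720 days) ✗ → not eligible.

Tuition Reimbursement, Wellness Stipend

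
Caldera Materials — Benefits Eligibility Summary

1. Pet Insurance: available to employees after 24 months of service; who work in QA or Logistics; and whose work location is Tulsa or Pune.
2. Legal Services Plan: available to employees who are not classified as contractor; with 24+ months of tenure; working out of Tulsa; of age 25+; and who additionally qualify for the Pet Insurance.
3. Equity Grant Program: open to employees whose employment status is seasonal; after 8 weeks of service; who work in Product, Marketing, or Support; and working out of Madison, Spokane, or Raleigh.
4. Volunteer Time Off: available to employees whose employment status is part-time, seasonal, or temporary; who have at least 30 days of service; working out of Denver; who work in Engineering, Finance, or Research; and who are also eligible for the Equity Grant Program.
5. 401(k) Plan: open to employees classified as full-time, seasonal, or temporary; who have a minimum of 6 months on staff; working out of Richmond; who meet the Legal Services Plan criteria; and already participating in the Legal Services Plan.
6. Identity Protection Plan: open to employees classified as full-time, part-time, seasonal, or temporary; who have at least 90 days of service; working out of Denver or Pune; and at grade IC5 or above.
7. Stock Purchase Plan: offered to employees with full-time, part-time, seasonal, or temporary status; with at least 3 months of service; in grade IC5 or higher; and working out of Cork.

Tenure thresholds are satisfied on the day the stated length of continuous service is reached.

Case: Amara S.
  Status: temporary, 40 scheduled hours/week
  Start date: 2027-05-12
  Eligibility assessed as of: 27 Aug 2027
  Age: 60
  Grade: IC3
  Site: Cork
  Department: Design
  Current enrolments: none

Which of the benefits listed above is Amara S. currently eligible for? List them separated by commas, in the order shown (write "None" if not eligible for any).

None

Service from 2027-05-12 to 27 Aug 2027: 107 days.
Pet Insurance — service 107 days < 24 months (≈720 days) ✗ → not eligible.
Legal Services Plan — status temporary ✓ (not excluded); service 107 days < 24 months (≈720 days) ✗ → not eligible.
Equity Grant Program — status temporary ✗ (requires seasonal) → not eligible.
Volunteer Time Off — status temporary ✓; service 107 days ≥ 30 days ✓; site Cork ✗ (not Denver) → not eligible.
401(k) Plan — status temporary ✓; service 107 days < 6 months (≈180 days) ✗ → not eligible.
Identity Protection Plan — status temporary ✓; service 107 days ≥ 90 days ✓; site Cork ✗ (not Denver or Pune) → not eligible.
Stock Purchase Plan — status temporary ✓; service 107 days ≥ 3 months (≈90 days) ✓; grade IC3 < IC5 ✗ → not eligible.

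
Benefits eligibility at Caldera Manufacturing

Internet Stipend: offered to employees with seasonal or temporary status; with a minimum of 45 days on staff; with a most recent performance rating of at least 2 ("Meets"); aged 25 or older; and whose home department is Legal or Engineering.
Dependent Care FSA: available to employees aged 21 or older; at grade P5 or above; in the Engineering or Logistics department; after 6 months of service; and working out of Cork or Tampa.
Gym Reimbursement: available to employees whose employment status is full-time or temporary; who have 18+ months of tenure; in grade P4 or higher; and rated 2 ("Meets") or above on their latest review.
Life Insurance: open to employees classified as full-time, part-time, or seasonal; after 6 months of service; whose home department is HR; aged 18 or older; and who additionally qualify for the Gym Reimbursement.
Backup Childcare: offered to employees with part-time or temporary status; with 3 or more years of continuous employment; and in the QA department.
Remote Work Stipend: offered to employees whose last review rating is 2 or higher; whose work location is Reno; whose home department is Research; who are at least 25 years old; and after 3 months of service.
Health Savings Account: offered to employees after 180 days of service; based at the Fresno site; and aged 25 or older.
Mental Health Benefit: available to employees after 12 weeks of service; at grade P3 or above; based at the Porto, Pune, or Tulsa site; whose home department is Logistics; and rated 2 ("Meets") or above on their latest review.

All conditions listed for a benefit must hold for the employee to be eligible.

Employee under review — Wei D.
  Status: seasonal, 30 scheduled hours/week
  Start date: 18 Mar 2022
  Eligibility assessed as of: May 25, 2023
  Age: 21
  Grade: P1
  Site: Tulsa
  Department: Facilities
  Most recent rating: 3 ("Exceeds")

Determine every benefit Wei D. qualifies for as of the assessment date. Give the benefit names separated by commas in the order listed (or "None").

None

Service from 18 Mar 2022 to May 25, 2023: 433 days.
Internet Stipend — status seasonal ✓; service 433 days ≥ 45 days ✓; rating 3 ≥ 2 ✓; age 21 < 25 ✗ → not eligible.
Dependent Care FSA — age 21 ≥ 21 ✓; grade P1 < P5 ✗ → not eligible.
Gym Reimbursement — status seasonal ✗ (requires full-time or temporary) → not eligible.
Life Insurance — status seasonal ✓; service 433 days ≥ 6 months (≈180 days) ✓; dept Facilities ✗ → not eligible.
Backup Childcare — status seasonal ✗ (requires part-time or temporary) → not eligible.
Remote Work Stipend — rating 3 ≥ 2 ✓; site Tulsa ✗ (not Reno) → not eligible.
Health Savings Account — service 433 days ≥ 180 days ✓; site Tulsa ✗ (not Fresno) → not eligible.
Mental Health Benefit — service 433 days ≥ 12 weeks (≈84 days) ✓; grade P1 < P3 ✗ → not eligible.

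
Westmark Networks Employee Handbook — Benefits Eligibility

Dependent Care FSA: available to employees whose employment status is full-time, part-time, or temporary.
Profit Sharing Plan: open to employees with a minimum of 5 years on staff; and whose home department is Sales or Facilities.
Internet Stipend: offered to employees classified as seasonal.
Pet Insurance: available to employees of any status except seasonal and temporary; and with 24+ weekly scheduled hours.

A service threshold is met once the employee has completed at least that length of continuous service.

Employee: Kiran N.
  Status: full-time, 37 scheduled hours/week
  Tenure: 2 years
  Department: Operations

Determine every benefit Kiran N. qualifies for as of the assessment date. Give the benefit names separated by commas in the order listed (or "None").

Dependent Care FSA — status full-time ✓ → eligible.
Profit Sharing Plan — service 2 years < 5 years ✗ → not eligible.
Internet Stipend — status full-time ✗ (requires seasonal) → not eligible.
Pet Insurance — status full-time ✓ (not excluded); 37 hrs/wk ≥ 24 ✓ → eligible.

Dependent Care FSA, Pet Insurance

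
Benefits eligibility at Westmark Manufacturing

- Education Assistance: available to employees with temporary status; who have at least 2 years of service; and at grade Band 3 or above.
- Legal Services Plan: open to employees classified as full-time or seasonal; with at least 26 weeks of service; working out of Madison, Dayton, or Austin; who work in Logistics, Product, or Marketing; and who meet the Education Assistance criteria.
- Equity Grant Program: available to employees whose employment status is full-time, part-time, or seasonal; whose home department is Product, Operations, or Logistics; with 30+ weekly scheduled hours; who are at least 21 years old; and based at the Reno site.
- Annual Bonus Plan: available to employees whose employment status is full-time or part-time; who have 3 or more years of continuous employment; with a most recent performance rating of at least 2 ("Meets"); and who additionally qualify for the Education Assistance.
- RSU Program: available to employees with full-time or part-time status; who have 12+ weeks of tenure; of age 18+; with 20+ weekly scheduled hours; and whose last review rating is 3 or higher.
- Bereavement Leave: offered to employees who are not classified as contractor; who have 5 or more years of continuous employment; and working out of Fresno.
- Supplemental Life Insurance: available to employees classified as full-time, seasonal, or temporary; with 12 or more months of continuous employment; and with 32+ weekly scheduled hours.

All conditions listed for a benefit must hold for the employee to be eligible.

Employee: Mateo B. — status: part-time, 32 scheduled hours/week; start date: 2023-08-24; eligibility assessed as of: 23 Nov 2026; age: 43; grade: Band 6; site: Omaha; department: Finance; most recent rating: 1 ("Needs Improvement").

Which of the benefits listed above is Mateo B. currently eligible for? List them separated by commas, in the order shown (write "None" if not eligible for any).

Service from 2023-08-24 to 23 Nov 2026: 1187 days.
Education Assistance — status part-time ✗ (requires temporary) → not eligible.
Legal Services Plan — status part-time ✗ (requires full-time or seasonal) → not eligible.
Equity Grant Program — status part-time ✓; dept Finance ✗ → not eligible.
Annual Bonus Plan — status part-time ✓; service 1187 days ≥ 3 years (≈1095 days) ✓; rating 1 < 2 ✗ → not eligible.
RSU Program — status part-time ✓; service 1187 days ≥ 12 weeks (≈84 days) ✓; age 43 ≥ 18 ✓; 32 hrs/wk ≥ 20 ✓; rating 1 < 3 ✗ → not eligible.
Bereavement Leave — status part-time ✓ (not excluded); service 1187 days < 5 years (≈1825 days) ✗ → not eligible.
Supplemental Life Insurance — status part-time ✗ (requires full-time, seasonal, or temporary) → not eligible.

None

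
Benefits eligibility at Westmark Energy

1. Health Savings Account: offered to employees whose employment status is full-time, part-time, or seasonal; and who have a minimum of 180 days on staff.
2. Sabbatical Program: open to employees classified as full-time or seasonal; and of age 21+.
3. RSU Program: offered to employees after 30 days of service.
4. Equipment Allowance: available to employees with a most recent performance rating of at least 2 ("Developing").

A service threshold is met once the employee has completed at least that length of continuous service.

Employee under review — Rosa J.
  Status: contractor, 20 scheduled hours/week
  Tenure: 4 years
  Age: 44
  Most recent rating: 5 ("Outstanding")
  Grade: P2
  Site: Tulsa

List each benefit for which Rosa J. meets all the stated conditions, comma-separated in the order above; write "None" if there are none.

Health Savings Account — status contractor ✗ (requires full-time, part-time, or seasonal) → not eligible.
Sabbatical Program — status contractor ✗ (requires full-time or seasonal) → not eligible.
RSU Program — service 4 years ≥ 30 days ✓ → eligible.
Equipment Allowance — rating 5 ≥ 2 ✓ → eligible.

RSU Program, Equipment Allowance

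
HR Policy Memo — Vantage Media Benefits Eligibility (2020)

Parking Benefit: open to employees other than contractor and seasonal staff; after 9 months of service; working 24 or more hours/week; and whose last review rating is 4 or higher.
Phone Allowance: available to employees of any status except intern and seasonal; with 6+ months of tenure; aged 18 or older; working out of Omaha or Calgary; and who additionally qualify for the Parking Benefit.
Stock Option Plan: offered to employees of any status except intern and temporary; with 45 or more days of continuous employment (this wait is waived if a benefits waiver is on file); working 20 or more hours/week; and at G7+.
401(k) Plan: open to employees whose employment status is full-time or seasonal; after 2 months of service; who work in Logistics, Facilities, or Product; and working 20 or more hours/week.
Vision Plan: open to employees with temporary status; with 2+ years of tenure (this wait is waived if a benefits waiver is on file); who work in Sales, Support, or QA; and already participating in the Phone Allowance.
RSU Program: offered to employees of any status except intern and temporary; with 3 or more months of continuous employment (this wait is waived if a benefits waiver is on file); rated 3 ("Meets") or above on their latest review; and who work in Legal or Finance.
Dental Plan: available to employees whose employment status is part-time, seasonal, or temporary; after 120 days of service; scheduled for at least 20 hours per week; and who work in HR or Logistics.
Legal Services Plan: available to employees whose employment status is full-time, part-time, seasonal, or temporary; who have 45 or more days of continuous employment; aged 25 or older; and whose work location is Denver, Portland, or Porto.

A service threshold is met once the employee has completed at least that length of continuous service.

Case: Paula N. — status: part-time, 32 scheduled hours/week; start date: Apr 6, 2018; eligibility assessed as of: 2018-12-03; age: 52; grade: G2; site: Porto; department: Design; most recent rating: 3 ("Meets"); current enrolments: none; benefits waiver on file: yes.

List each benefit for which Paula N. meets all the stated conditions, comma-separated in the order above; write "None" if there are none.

Legal Services Plan

Service from Apr 6, 2018 to 2018-12-03: 241 days.
Parking Benefit — status part-time ✓ (not excluded); service 241 days < 9 months (≈270 days) ✗ → not eligible.
Phone Allowance — status part-time ✓ (not excluded); service 241 days ≥ 6 months (≈180 days) ✓; age 52 ≥ 18 ✓; site Porto ✗ (not Omaha or Calgary) → not eligible.
Stock Option Plan — status part-time ✓ (not excluded); benefits waiver on file ✓; 32 hrs/wk ≥ 20 ✓; grade G2 < G7 ✗ → not eligible.
401(k) Plan — status part-time ✗ (requires full-time or seasonal) → not eligible.
Vision Plan — status part-time ✗ (requires temporary) → not eligible.
RSU Program — status part-time ✓ (not excluded); benefits waiver on file ✓; rating 3 ≥ 3 ✓; dept Design ✗ → not eligible.
Dental Plan — status part-time ✓; service 241 days ≥ 120 days ✓; 32 hrs/wk ≥ 20 ✓; dept Design ✗ → not eligible.
Legal Services Plan — status part-time ✓; service 241 days ≥ 45 days ✓; age 52 ≥ 25 ✓; site Porto ✓ → eligible.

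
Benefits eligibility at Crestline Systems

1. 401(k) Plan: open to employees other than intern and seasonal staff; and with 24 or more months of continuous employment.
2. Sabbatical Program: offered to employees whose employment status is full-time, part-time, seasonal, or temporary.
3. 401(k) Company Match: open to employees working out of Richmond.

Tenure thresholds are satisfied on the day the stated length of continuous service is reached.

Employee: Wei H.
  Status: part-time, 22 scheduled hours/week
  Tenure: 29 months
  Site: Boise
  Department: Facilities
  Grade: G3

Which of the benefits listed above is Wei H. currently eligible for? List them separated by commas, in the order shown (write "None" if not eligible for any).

401(k) Plan — status part-time ✓ (not excluded); service 29 months ≥ 24 months ✓ → eligible.
Sabbatical Program — status part-time ✓ → eligible.
401(k) Company Match — site Boise ✗ (not Richmond) → not eligible.

401(k) Plan, Sabbatical Program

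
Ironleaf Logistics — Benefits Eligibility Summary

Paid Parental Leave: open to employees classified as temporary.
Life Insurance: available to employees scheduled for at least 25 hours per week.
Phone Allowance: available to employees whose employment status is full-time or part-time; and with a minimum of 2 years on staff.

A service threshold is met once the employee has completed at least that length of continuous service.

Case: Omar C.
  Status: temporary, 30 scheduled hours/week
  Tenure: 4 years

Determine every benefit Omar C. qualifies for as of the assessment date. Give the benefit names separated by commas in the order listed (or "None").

Paid Parental Leave, Life Insurance

Paid Parental Leave — status temporary ✓ → eligible.
Life Insurance — 30 hrs/wk ≥ 25 ✓ → eligible.
Phone Allowance — status temporary ✗ (requires full-time or part-time) → not eligible.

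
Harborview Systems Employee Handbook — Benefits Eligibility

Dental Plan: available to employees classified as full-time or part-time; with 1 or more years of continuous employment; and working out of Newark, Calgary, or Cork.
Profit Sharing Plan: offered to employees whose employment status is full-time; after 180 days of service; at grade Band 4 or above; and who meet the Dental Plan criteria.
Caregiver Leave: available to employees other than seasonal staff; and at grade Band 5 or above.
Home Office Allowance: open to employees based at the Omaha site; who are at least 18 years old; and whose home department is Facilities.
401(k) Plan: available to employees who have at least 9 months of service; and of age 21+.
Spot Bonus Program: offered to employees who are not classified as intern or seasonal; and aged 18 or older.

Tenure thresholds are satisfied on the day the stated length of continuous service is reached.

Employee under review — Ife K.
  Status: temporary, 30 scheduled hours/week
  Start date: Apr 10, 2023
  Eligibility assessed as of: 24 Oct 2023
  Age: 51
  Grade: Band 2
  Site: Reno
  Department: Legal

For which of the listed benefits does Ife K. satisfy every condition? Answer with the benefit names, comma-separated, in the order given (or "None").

Spot Bonus Program

Service from Apr 10, 2023 to 24 Oct 2023: 197 days.
Dental Plan — status temporary ✗ (requires full-time or part-time) → not eligible.
Profit Sharing Plan — status temporary ✗ (requires full-time) → not eligible.
Caregiver Leave — status temporary ✓ (not excluded); grade Band 2 < Band 5 ✗ → not eligible.
Home Office Allowance — site Reno ✗ (not Omaha) → not eligible.
401(k) Plan — service 197 days < 9 months (≈270 days) ✗ → not eligible.
Spot Bonus Program — status temporary ✓ (not excluded); age 51 ≥ 18 ✓ → eligible.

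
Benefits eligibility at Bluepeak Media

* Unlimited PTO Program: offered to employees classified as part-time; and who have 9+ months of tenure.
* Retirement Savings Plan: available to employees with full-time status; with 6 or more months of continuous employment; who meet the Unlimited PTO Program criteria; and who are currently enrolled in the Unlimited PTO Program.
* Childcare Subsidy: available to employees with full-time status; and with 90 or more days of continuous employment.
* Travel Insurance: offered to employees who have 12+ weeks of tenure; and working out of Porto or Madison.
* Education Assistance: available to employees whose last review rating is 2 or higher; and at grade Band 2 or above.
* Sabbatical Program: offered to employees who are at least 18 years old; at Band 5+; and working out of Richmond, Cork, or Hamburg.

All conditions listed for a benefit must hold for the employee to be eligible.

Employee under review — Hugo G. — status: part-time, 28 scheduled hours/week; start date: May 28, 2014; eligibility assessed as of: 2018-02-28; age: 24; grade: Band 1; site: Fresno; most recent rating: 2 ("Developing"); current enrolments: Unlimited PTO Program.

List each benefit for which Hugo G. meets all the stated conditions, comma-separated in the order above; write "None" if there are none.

Unlimited PTO Program

Service from May 28, 2014 to 2018-02-28: 1372 days.
Unlimited PTO Program — status part-time ✓; service 1372 days ≥ 9 months (≈270 days) ✓ → eligible.
Retirement Savings Plan — status part-time ✗ (requires full-time) → not eligible.
Childcare Subsidy — status part-time ✗ (requires full-time) → not eligible.
Travel Insurance — service 1372 days ≥ 12 weeks (≈84 days) ✓; site Fresno ✗ (not Porto or Madison) → not eligible.
Education Assistance — rating 2 ≥ 2 ✓; grade Band 1 < Band 2 ✗ → not eligible.
Sabbatical Program — age 24 ≥ 18 ✓; grade Band 1 < Band 5 ✗ → not eligible.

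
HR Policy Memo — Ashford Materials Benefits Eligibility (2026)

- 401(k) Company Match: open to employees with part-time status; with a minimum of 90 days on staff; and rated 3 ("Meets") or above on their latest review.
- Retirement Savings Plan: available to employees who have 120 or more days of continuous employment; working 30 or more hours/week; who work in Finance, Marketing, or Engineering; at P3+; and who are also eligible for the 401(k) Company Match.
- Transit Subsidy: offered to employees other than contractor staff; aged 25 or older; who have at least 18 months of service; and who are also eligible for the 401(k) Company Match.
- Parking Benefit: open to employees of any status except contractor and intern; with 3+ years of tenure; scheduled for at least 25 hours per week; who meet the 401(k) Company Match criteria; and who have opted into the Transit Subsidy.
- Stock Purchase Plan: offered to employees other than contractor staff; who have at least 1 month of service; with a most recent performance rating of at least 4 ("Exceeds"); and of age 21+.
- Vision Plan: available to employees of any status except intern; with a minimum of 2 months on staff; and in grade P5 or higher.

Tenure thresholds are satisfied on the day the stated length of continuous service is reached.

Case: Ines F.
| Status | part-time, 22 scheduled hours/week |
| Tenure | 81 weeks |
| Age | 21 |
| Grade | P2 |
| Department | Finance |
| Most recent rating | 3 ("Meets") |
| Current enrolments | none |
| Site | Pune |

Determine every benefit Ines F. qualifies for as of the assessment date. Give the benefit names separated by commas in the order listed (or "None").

401(k) Company Match

401(k) Company Match — status part-time ✓; service 81 weeks ≥ 90 days ✓; rating 3 ≥ 3 ✓ → eligible.
Retirement Savings Plan — service 81 weeks ≥ 120 days ✓; 22 hrs/wk < 30 ✗ → not eligible.
Transit Subsidy — status part-time ✓ (not excluded); age 21 < 25 ✗ → not eligible.
Parking Benefit — status part-time ✓ (not excluded); service 81 weeks < 3 years (≈1095 days) ✗ → not eligible.
Stock Purchase Plan — status part-time ✓ (not excluded); service 81 weeks ≥ 1 month (≈30 days) ✓; rating 3 < 4 ✗ → not eligible.
Vision Plan — status part-time ✓ (not excluded); service 81 weeks ≥ 2 months (≈60 days) ✓; grade P2 < P5 ✗ → not eligible.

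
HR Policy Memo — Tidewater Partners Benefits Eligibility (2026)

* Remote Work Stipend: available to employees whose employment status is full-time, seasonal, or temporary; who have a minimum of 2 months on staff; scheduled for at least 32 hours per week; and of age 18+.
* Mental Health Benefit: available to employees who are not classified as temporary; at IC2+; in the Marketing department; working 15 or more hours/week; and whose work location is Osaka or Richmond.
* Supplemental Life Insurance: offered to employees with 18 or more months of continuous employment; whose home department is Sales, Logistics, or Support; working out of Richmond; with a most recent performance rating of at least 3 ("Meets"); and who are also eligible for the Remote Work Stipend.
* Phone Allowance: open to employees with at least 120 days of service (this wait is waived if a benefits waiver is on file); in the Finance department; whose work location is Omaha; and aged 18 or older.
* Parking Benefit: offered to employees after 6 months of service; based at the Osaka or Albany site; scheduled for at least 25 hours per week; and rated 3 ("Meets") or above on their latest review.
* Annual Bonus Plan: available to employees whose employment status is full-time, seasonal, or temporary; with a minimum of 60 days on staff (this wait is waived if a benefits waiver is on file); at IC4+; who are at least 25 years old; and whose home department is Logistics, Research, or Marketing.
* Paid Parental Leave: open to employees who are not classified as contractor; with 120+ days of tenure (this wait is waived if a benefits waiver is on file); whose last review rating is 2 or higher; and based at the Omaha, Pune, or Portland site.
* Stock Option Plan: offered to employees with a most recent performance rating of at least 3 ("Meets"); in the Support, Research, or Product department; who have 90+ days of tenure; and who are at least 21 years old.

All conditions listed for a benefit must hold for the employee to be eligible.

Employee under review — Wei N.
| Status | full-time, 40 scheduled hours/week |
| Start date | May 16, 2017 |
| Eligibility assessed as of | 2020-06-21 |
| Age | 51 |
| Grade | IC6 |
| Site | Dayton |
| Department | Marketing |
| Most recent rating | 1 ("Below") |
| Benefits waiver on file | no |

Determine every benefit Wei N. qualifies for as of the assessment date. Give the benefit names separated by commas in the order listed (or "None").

Remote Work Stipend, Annual Bonus Plan

Service from May 16, 2017 to 2020-06-21: 1132 days.
Remote Work Stipend — status full-time ✓; service 1132 days ≥ 2 months (≈60 days) ✓; 40 hrs/wk ≥ 32 ✓; age 51 ≥ 18 ✓ → eligible.
Mental Health Benefit — status full-time ✓ (not excluded); grade IC6 ≥ IC2 ✓; dept Marketing ✓; 40 hrs/wk ≥ 15 ✓; site Dayton ✗ (not Osaka or Richmond) → not eligible.
Supplemental Life Insurance — service 1132 days ≥ 18 months (≈540 days) ✓; dept Marketing ✗ → not eligible.
Phone Allowance — no waiver, service 1132 days ≥ 120 days ✓; dept Marketing ✗ → not eligible.
Parking Benefit — service 1132 days ≥ 6 months (≈180 days) ✓; site Dayton ✗ (not Osaka or Albany) → not eligible.
Annual Bonus Plan — status full-time ✓; no waiver, service 1132 days ≥ 60 days ✓; grade IC6 ≥ IC4 ✓; age 51 ≥ 25 ✓; dept Marketing ✓ → eligible.
Paid Parental Leave — status full-time ✓ (not excluded); no waiver, service 1132 days ≥ 120 days ✓; rating 1 < 2 ✗ → not eligible.
Stock Option Plan — rating 1 < 3 ✗ → not eligible.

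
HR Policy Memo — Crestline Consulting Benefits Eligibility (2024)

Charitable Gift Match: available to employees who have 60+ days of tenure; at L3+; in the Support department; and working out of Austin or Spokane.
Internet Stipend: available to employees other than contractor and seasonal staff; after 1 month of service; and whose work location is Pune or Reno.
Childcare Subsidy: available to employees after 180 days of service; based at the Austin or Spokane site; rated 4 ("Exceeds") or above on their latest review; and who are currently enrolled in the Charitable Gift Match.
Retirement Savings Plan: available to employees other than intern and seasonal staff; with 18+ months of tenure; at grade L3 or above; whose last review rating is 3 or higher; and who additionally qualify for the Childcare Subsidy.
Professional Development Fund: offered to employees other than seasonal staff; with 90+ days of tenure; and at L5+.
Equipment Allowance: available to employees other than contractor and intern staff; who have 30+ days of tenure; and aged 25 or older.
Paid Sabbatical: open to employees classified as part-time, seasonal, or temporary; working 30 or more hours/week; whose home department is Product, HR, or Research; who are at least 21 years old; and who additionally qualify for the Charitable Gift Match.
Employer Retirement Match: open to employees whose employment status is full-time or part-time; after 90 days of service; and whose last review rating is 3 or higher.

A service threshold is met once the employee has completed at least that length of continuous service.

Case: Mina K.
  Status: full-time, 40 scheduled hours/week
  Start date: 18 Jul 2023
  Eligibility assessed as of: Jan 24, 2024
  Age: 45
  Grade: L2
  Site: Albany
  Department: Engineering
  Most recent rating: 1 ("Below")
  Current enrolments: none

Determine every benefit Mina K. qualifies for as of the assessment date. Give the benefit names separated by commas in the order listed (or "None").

Service from 18 Jul 2023 to Jan 24, 2024: 190 days.
Charitable Gift Match — service 190 days ≥ 60 days ✓; grade L2 < L3 ✗ → not eligible.
Internet Stipend — status full-time ✓ (not excluded); service 190 days ≥ 1 month (≈30 days) ✓; site Albany ✗ (not Pune or Reno) → not eligible.
Childcare Subsidy — service 190 days ≥ 180 days ✓; site Albany ✗ (not Austin or Spokane) → not eligible.
Retirement Savings Plan — status full-time ✓ (not excluded); service 190 days < 18 months (≈540 days) ✗ → not eligible.
Professional Development Fund — status full-time ✓ (not excluded); service 190 days ≥ 90 days ✓; grade L2 < L5 ✗ → not eligible.
Equipment Allowance — status full-time ✓ (not excluded); service 190 days ≥ 30 days ✓; age 45 ≥ 25 ✓ → eligible.
Paid Sabbatical — status full-time ✗ (requires part-time, seasonal, or temporary) → not eligible.
Employer Retirement Match — status full-time ✓; service 190 days ≥ 90 days ✓; rating 1 < 3 ✗ → not eligible.

Equipment Allowance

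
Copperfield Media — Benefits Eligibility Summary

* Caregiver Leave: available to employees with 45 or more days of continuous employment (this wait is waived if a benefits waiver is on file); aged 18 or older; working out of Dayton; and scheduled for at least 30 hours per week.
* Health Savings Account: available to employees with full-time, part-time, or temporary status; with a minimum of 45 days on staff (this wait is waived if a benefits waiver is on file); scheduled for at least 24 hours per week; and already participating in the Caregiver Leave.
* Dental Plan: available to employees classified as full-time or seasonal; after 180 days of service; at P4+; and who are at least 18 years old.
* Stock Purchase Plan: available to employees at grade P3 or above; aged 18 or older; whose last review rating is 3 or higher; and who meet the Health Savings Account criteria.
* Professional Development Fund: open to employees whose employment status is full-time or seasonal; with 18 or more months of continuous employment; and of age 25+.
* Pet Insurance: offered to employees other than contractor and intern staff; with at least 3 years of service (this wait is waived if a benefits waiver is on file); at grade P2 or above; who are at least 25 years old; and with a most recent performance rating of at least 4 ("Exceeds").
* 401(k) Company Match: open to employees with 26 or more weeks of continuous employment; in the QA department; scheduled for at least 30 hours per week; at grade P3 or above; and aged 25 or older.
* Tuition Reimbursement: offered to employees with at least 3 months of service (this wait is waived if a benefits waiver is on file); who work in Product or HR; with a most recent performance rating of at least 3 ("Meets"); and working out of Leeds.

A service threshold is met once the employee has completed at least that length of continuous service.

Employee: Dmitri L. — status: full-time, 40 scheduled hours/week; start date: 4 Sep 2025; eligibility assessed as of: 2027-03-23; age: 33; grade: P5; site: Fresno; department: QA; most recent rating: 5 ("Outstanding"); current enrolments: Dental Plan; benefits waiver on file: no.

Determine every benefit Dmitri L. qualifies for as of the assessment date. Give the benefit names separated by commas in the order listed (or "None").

Dental Plan, Professional Development Fund, 401(k) Company Match

Service from 4 Sep 2025 to 2027-03-23: 565 days.
Caregiver Leave — no waiver, service 565 days ≥ 45 days ✓; age 33 ≥ 18 ✓; site Fresno ✗ (not Dayton) → not eligible.
Health Savings Account — status full-time ✓; no waiver, service 565 days ≥ 45 days ✓; 40 hrs/wk ≥ 24 ✓; not enrolled in Caregiver Leave ✗ → not eligible.
Dental Plan — status full-time ✓; service 565 days ≥ 180 days ✓; grade P5 ≥ P4 ✓; age 33 ≥ 18 ✓ → eligible.
Stock Purchase Plan — grade P5 ≥ P3 ✓; age 33 ≥ 18 ✓; rating 5 ≥ 3 ✓; not eligible for Health Savings Account ✗ → not eligible.
Professional Development Fund — status full-time ✓; service 565 days ≥ 18 months (≈540 days) ✓; age 33 ≥ 25 ✓ → eligible.
Pet Insurance — status full-time ✓ (not excluded); no waiver, service 565 days < 3 years (≈1095 days) ✗ → not eligible.
401(k) Company Match — service 565 days ≥ 26 weeks (≈182 days) ✓; dept QA ✓; 40 hrs/wk ≥ 30 ✓; grade P5 ≥ P3 ✓; age 33 ≥ 25 ✓ → eligible.
Tuition Reimbursement — no waiver, service 565 days ≥ 3 months (≈90 days) ✓; dept QA ✗ → not eligible.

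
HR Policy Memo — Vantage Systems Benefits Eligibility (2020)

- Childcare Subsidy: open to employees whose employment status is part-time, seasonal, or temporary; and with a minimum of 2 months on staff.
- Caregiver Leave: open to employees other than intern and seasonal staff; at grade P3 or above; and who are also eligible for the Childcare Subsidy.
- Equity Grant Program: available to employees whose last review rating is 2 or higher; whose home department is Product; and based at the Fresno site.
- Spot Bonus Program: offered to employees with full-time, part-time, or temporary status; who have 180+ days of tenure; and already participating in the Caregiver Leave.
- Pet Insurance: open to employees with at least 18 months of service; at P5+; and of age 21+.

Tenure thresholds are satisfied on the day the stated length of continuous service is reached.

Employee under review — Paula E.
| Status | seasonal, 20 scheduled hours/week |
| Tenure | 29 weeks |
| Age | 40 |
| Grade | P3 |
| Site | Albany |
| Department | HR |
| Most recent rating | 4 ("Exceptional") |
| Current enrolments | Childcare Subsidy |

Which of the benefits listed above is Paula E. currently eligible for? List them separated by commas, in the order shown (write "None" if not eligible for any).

Childcare Subsidy — status seasonal ✓; service 29 weeks ≥ 2 months (≈60 days) ✓ → eligible.
Caregiver Leave — status seasonal ✗ (excluded) → not eligible.
Equity Grant Program — rating 4 ≥ 2 ✓; dept HR ✗ → not eligible.
Spot Bonus Program — status seasonal ✗ (requires full-time, part-time, or temporary) → not eligible.
Pet Insurance — service 29 weeks < 18 months (≈540 days) ✗ → not eligible.

Childcare Subsidy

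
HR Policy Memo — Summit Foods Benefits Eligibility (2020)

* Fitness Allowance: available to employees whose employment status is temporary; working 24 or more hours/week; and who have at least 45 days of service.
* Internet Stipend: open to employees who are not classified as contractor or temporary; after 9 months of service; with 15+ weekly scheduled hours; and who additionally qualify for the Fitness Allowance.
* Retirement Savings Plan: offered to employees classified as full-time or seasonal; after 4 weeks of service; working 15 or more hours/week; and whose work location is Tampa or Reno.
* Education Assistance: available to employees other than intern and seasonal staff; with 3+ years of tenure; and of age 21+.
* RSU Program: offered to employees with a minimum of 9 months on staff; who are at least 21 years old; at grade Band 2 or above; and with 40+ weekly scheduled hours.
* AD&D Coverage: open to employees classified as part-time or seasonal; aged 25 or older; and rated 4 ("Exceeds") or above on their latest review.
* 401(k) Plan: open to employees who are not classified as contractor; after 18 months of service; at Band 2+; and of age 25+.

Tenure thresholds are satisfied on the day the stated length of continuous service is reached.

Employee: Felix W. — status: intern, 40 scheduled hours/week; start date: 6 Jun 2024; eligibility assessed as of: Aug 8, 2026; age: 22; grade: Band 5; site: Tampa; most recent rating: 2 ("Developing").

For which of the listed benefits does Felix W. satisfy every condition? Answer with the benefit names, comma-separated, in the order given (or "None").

Service from 6 Jun 2024 to Aug 8, 2026: 793 days.
Fitness Allowance — status intern ✗ (requires temporary) → not eligible.
Internet Stipend — status intern ✓ (not excluded); service 793 days ≥ 9 months (≈270 days) ✓; 40 hrs/wk ≥ 15 ✓; not eligible for Fitness Allowance ✗ → not eligible.
Retirement Savings Plan — status intern ✗ (requires full-time or seasonal) → not eligible.
Education Assistance — status intern ✗ (excluded) → not eligible.
RSU Program — service 793 days ≥ 9 months (≈270 days) ✓; age 22 ≥ 21 ✓; grade Band 5 ≥ Band 2 ✓; 40 hrs/wk ≥ 40 ✓ → eligible.
AD&D Coverage — status intern ✗ (requires part-time or seasonal) → not eligible.
401(k) Plan — status intern ✓ (not excluded); service 793 days ≥ 18 months (≈540 days) ✓; grade Band 5 ≥ Band 2 ✓; age 22 < 25 ✗ → not eligible.

RSU Program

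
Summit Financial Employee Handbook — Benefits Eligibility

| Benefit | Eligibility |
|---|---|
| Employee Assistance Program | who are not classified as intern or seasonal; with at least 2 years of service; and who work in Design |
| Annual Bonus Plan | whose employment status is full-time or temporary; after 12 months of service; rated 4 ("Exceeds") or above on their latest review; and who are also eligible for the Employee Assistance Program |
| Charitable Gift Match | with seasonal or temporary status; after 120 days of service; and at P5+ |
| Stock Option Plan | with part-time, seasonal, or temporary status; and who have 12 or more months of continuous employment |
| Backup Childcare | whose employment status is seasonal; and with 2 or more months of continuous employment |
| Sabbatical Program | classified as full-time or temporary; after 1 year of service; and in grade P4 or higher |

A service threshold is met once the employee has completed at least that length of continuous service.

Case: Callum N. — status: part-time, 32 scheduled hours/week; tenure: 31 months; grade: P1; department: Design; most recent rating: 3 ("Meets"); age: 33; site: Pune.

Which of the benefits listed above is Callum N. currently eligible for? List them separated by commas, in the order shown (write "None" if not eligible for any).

Employee Assistance Program, Stock Option Plan

Employee Assistance Program — status part-time ✓ (not excluded); service 31 months ≥ 2 years (≈730 days) ✓; dept Design ✓ → eligible.
Annual Bonus Plan — status part-time ✗ (requires full-time or temporary) → not eligible.
Charitable Gift Match — status part-time ✗ (requires seasonal or temporary) → not eligible.
Stock Option Plan — status part-time ✓; service 31 months ≥ 12 months ✓ → eligible.
Backup Childcare — status part-time ✗ (requires seasonal) → not eligible.
Sabbatical Program — status part-time ✗ (requires full-time or temporary) → not eligible.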